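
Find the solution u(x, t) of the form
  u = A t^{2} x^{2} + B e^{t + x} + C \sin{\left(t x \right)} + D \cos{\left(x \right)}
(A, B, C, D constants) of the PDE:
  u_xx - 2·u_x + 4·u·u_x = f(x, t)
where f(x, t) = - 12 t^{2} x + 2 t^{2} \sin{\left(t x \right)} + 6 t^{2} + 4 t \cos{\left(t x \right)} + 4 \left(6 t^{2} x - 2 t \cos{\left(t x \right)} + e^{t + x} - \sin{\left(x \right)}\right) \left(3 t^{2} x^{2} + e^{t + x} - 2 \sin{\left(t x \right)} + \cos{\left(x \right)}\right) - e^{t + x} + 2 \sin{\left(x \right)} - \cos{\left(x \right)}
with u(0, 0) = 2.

Substitute the ansatz u = A t^{2} x^{2} + B e^{t + x} + C \sin{\left(t x \right)} + D \cos{\left(x \right)} into the left-hand side.
Derivatives of the ansatz:
  u_xx = 2 A t^{2} + B e^{t} e^{x} - C t^{2} \sin{\left(t x \right)} - D \cos{\left(x \right)}
  u_x = 2 A t^{2} x + B e^{t} e^{x} + C t \cos{\left(t x \right)} - D \sin{\left(x \right)}
Term by term:
  u_xx = 2 A t^{2} + B e^{t} e^{x} - C t^{2} \sin{\left(t x \right)} - D \cos{\left(x \right)}
  -2·u_x = - 4 A t^{2} x - 2 B e^{t} e^{x} - 2 C t \cos{\left(t x \right)} + 2 D \sin{\left(x \right)}
  4·u·u_x = 8 A^{2} t^{4} x^{3} + 4 A B t^{2} x^{2} e^{t} e^{x} + 8 A B t^{2} x e^{t} e^{x} + 4 A C t^{3} x^{2} \cos{\left(t x \right)} + 8 A C t^{2} x \sin{\left(t x \right)} - 4 A D t^{2} x^{2} \sin{\left(x \right)} + 8 A D t^{2} x \cos{\left(x \right)} + 4 B^{2} e^{2 t} e^{2 x} + 4 B C t e^{t} e^{x} \cos{\left(t x \right)} + 4 B C e^{t} e^{x} \sin{\left(t x \right)} - 4 B D e^{t} e^{x} \sin{\left(x \right)} + 4 B D e^{t} e^{x} \cos{\left(x \right)} + 4 C^{2} t \sin{\left(t x \right)} \cos{\left(t x \right)} + 4 C D t \cos{\left(x \right)} \cos{\left(t x \right)} - 4 C D \sin{\left(x \right)} \sin{\left(t x \right)} - 4 D^{2} \sin{\left(x \right)} \cos{\left(x \right)}
So the left-hand side equals
  8 A^{2} t^{4} x^{3} + 4 A B t^{2} x^{2} e^{t} e^{x} + 8 A B t^{2} x e^{t} e^{x} + 4 A C t^{3} x^{2} \cos{\left(t x \right)} + 8 A C t^{2} x \sin{\left(t x \right)} - 4 A D t^{2} x^{2} \sin{\left(x \right)} + 8 A D t^{2} x \cos{\left(x \right)} - 4 A t^{2} x + 2 A t^{2} + 4 B^{2} e^{2 t} e^{2 x} + 4 B C t e^{t} e^{x} \cos{\left(t x \right)} + 4 B C e^{t} e^{x} \sin{\left(t x \right)} - 4 B D e^{t} e^{x} \sin{\left(x \right)} + 4 B D e^{t} e^{x} \cos{\left(x \right)} - B e^{t} e^{x} + 4 C^{2} t \sin{\left(t x \right)} \cos{\left(t x \right)} + 4 C D t \cos{\left(x \right)} \cos{\left(t x \right)} - 4 C D \sin{\left(x \right)} \sin{\left(t x \right)} - C t^{2} \sin{\left(t x \right)} - 2 C t \cos{\left(t x \right)} - 4 D^{2} \sin{\left(x \right)} \cos{\left(x \right)} + 2 D \sin{\left(x \right)} - D \cos{\left(x \right)}
This must equal f(x, t) identically; expanded, f = 72 t^{4} x^{3} - 24 t^{3} x^{2} \cos{\left(t x \right)} + 12 t^{2} x^{2} e^{t} e^{x} - 12 t^{2} x^{2} \sin{\left(x \right)} + 24 t^{2} x e^{t} e^{x} - 48 t^{2} x \sin{\left(t x \right)} + 24 t^{2} x \cos{\left(x \right)} - 12 t^{2} x + 2 t^{2} \sin{\left(t x \right)} + 6 t^{2} - 8 t e^{t} e^{x} \cos{\left(t x \right)} + 16 t \sin{\left(t x \right)} \cos{\left(t x \right)} - 8 t \cos{\left(x \right)} \cos{\left(t x \right)} + 4 t \cos{\left(t x \right)} + 4 e^{2 t} e^{2 x} - 4 e^{t} e^{x} \sin{\left(x \right)} - 8 e^{t} e^{x} \sin{\left(t x \right)} + 4 e^{t} e^{x} \cos{\left(x \right)} - e^{t} e^{x} + 8 \sin{\left(x \right)} \sin{\left(t x \right)} - 4 \sin{\left(x \right)} \cos{\left(x \right)} + 2 \sin{\left(x \right)} - \cos{\left(x \right)}.
Matching coefficients of the independent functions:
(each divided by its leading coefficient; functions giving the same equation are listed together)
  [t^{2}, t^{2} x]:  A - 3 = 0
  [t \cos{\left(t x \right)}, t^{2} \sin{\left(t x \right)}]:  C + 2 = 0
  [t^{4} x^{3}]:  A^{2} - 9 = 0
  [e^{t} e^{x}]:  B - 1 = 0
  [e^{2 t} e^{2 x}]:  B^{2} - 1 = 0
  [\sin{\left(x \right)} \sin{\left(t x \right)}, t \cos{\left(x \right)} \cos{\left(t x \right)}]:  C D + 2 = 0
  [\sin{\left(x \right)} \cos{\left(x \right)}]:  D^{2} - 1 = 0
  [t \sin{\left(t x \right)} \cos{\left(t x \right)}]:  C^{2} - 4 = 0
  [t^{2} x \sin{\left(t x \right)}, t^{3} x^{2} \cos{\left(t x \right)}]:  A C + 6 = 0
  [t^{2} x \cos{\left(x \right)}, t^{2} x^{2} \sin{\left(x \right)}]:  A D - 3 = 0
  [e^{t} e^{x} \sin{\left(x \right)}, e^{t} e^{x} \cos{\left(x \right)}]:  B D - 1 = 0
  [e^{t} e^{x} \sin{\left(t x \right)}, t e^{t} e^{x} \cos{\left(t x \right)}]:  B C + 2 = 0
  [t^{2} x e^{t} e^{x}, t^{2} x^{2} e^{t} e^{x}]:  A B - 3 = 0
  [\sin{\left(x \right)}, \cos{\left(x \right)}]:  D - 1 = 0
Solving: A = 3, B = 1, C = -2, D = 1.
Check against the point condition:
  u(0, 0) = 2  ⟹  B + D = 2  ✓
Hence u(x, t) = 3 t^{2} x^{2} + e^{t + x} - 2 \sin{\left(t x \right)} + \cos{\left(x \right)}.

Answer: u(x, t) = 3 t^{2} x^{2} + e^{t + x} - 2 \sin{\left(t x \right)} + \cos{\left(x \right)}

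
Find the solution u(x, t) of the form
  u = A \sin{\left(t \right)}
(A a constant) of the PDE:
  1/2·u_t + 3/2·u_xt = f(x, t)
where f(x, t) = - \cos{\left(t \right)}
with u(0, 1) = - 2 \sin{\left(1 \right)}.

Answer: u(x, t) = - 2 \sin{\left(t \right)}

Derivation:
Substitute the ansatz u = A \sin{\left(t \right)} into the left-hand side.
Derivatives of the ansatz:
  u_t = A \cos{\left(t \right)}
  u_xt = 0
Term by term:
  1/2·u_t = \frac{A \cos{\left(t \right)}}{2}
  3/2·u_xt = 0
So the left-hand side equals
  \frac{A \cos{\left(t \right)}}{2}
This must equal f(x, t) = - \cos{\left(t \right)} identically.
Matching coefficients of the independent functions:
  [\cos{\left(t \right)}]:  \frac{A}{2} = -1
Solving: A = -2.
Check against the point condition:
  u(0, 1) = - 2 \sin{\left(1 \right)}  ⟹  A \sin{\left(1 \right)} = - 2 \sin{\left(1 \right)}  ✓
Hence u(x, t) = - 2 \sin{\left(t \right)}.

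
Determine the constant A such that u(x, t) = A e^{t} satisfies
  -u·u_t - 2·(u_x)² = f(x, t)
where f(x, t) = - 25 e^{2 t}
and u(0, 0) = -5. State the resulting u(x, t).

Answer: u(x, t) = - 5 e^{t}

Derivation:
Substitute the ansatz u = A e^{t} into the left-hand side.
Derivatives of the ansatz:
  u_t = A e^{t}
  u_x = 0
Term by term:
  -u·u_t = - A^{2} e^{2 t}
  -2·(u_x)² = 0
So the left-hand side equals
  - A^{2} e^{2 t}
This must equal f(x, t) = - 25 e^{2 t} identically.
Matching coefficients of the independent functions:
  [e^{2 t}]:  - A^{2} = -25
These equations allow (A) = (-5) or (5).
Impose the point condition(s):
  u(0, 0) = -5  ⟹  A = -5
Only A = -5 satisfies everything.
Hence u(x, t) = - 5 e^{t}.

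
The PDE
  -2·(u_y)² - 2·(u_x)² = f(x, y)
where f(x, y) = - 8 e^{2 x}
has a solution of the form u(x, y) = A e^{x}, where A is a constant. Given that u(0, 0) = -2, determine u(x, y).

Substitute the ansatz u = A e^{x} into the left-hand side.
Derivatives of the ansatz:
  u_y = 0
  u_x = A e^{x}
Term by term:
  -2·(u_y)² = 0
  -2·(u_x)² = - 2 A^{2} e^{2 x}
So the left-hand side equals
  - 2 A^{2} e^{2 x}
This must equal f(x, y) = - 8 e^{2 x} identically.
Matching coefficients of the independent functions:
  [e^{2 x}]:  - 2 A^{2} = -8
These equations allow (A) = (-2) or (2).
Impose the point condition(s):
  u(0, 0) = -2  ⟹  A = -2
Only A = -2 satisfies everything.
Hence u(x, y) = - 2 e^{x}.

Answer: u(x, y) = - 2 e^{x}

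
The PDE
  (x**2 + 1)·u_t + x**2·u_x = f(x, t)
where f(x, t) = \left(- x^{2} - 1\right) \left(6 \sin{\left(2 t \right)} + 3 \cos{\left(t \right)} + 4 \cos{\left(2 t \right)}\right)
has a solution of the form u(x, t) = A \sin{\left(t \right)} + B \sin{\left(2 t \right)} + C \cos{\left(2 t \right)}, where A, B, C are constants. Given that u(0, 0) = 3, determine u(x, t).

Substitute the ansatz u = A \sin{\left(t \right)} + B \sin{\left(2 t \right)} + C \cos{\left(2 t \right)} into the left-hand side.
Derivatives of the ansatz:
  u_t = A \cos{\left(t \right)} + 2 B \cos{\left(2 t \right)} - 2 C \sin{\left(2 t \right)}
  u_x = 0
Term by term:
  (x**2 + 1)·u_t = A x^{2} \cos{\left(t \right)} + A \cos{\left(t \right)} + 2 B x^{2} \cos{\left(2 t \right)} + 2 B \cos{\left(2 t \right)} - 2 C x^{2} \sin{\left(2 t \right)} - 2 C \sin{\left(2 t \right)}
  x**2·u_x = 0
So the left-hand side equals
  A x^{2} \cos{\left(t \right)} + A \cos{\left(t \right)} + 2 B x^{2} \cos{\left(2 t \right)} + 2 B \cos{\left(2 t \right)} - 2 C x^{2} \sin{\left(2 t \right)} - 2 C \sin{\left(2 t \right)}
This must equal f(x, t) identically; expanded, f = - 6 x^{2} \sin{\left(2 t \right)} - 3 x^{2} \cos{\left(t \right)} - 4 x^{2} \cos{\left(2 t \right)} - 6 \sin{\left(2 t \right)} - 3 \cos{\left(t \right)} - 4 \cos{\left(2 t \right)}.
Matching coefficients of the independent functions:
  [x^{2} \sin{\left(2 t \right)}, \sin{\left(2 t \right)}]:  - 2 C = -6
  [x^{2} \cos{\left(t \right)}, \cos{\left(t \right)}]:  A = -3
  [x^{2} \cos{\left(2 t \right)}, \cos{\left(2 t \right)}]:  2 B = -4
Solving: A = -3, B = -2, C = 3.
Check against the point condition:
  u(0, 0) = 3  ⟹  C = 3  ✓
Hence u(x, t) = - 3 \sin{\left(t \right)} - 2 \sin{\left(2 t \right)} + 3 \cos{\left(2 t \right)}.

Answer: u(x, t) = - 3 \sin{\left(t \right)} - 2 \sin{\left(2 t \right)} + 3 \cos{\left(2 t \right)}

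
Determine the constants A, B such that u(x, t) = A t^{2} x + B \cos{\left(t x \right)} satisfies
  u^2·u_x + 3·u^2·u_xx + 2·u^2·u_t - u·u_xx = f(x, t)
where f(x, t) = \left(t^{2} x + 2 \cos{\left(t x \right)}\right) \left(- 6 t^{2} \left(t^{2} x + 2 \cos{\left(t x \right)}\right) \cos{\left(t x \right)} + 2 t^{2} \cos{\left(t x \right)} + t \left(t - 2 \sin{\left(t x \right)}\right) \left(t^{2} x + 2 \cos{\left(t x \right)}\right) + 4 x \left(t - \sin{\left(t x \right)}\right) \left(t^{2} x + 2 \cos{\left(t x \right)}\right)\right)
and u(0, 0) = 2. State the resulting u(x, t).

Answer: u(x, t) = t^{2} x + 2 \cos{\left(t x \right)}

Derivation:
Substitute the ansatz u = A t^{2} x + B \cos{\left(t x \right)} into the left-hand side.
Derivatives of the ansatz:
  u_x = A t^{2} - B t \sin{\left(t x \right)}
  u_xx = - B t^{2} \cos{\left(t x \right)}
  u_t = 2 A t x - B x \sin{\left(t x \right)}
Term by term:
  u^2·u_x = A^{3} t^{6} x^{2} - A^{2} B t^{5} x^{2} \sin{\left(t x \right)} + 2 A^{2} B t^{4} x \cos{\left(t x \right)} - 2 A B^{2} t^{3} x \sin{\left(t x \right)} \cos{\left(t x \right)} + A B^{2} t^{2} \cos^{2}{\left(t x \right)} - B^{3} t \sin{\left(t x \right)} \cos^{2}{\left(t x \right)}
  3·u^2·u_xx = - 3 A^{2} B t^{6} x^{2} \cos{\left(t x \right)} - 6 A B^{2} t^{4} x \cos^{2}{\left(t x \right)} - 3 B^{3} t^{2} \cos^{3}{\left(t x \right)}
  2·u^2·u_t = 4 A^{3} t^{5} x^{3} - 2 A^{2} B t^{4} x^{3} \sin{\left(t x \right)} + 8 A^{2} B t^{3} x^{2} \cos{\left(t x \right)} - 4 A B^{2} t^{2} x^{2} \sin{\left(t x \right)} \cos{\left(t x \right)} + 4 A B^{2} t x \cos^{2}{\left(t x \right)} - 2 B^{3} x \sin{\left(t x \right)} \cos^{2}{\left(t x \right)}
  -u·u_xx = A B t^{4} x \cos{\left(t x \right)} + B^{2} t^{2} \cos^{2}{\left(t x \right)}
So the left-hand side equals
  A^{3} t^{6} x^{2} + 4 A^{3} t^{5} x^{3} - 3 A^{2} B t^{6} x^{2} \cos{\left(t x \right)} - A^{2} B t^{5} x^{2} \sin{\left(t x \right)} - 2 A^{2} B t^{4} x^{3} \sin{\left(t x \right)} + 2 A^{2} B t^{4} x \cos{\left(t x \right)} + 8 A^{2} B t^{3} x^{2} \cos{\left(t x \right)} - 6 A B^{2} t^{4} x \cos^{2}{\left(t x \right)} - 2 A B^{2} t^{3} x \sin{\left(t x \right)} \cos{\left(t x \right)} - 4 A B^{2} t^{2} x^{2} \sin{\left(t x \right)} \cos{\left(t x \right)} + A B^{2} t^{2} \cos^{2}{\left(t x \right)} + 4 A B^{2} t x \cos^{2}{\left(t x \right)} + A B t^{4} x \cos{\left(t x \right)} - 3 B^{3} t^{2} \cos^{3}{\left(t x \right)} - B^{3} t \sin{\left(t x \right)} \cos^{2}{\left(t x \right)} - 2 B^{3} x \sin{\left(t x \right)} \cos^{2}{\left(t x \right)} + B^{2} t^{2} \cos^{2}{\left(t x \right)}
This must equal f(x, t) identically; expanded, f = - 6 t^{6} x^{2} \cos{\left(t x \right)} + t^{6} x^{2} + 4 t^{5} x^{3} - 2 t^{5} x^{2} \sin{\left(t x \right)} - 4 t^{4} x^{3} \sin{\left(t x \right)} - 24 t^{4} x \cos^{2}{\left(t x \right)} + 6 t^{4} x \cos{\left(t x \right)} + 16 t^{3} x^{2} \cos{\left(t x \right)} - 8 t^{3} x \sin{\left(t x \right)} \cos{\left(t x \right)} - 16 t^{2} x^{2} \sin{\left(t x \right)} \cos{\left(t x \right)} - 24 t^{2} \cos^{3}{\left(t x \right)} + 8 t^{2} \cos^{2}{\left(t x \right)} + 16 t x \cos^{2}{\left(t x \right)} - 8 t \sin{\left(t x \right)} \cos^{2}{\left(t x \right)} - 16 x \sin{\left(t x \right)} \cos^{2}{\left(t x \right)}.
Matching coefficients of the independent functions:
(each divided by its leading coefficient; functions giving the same equation are listed together)
  [t^{2} \cos^{2}{\left(t x \right)}]:  A B^{2} + B^{2} - 8 = 0
  [t^{2} \cos^{3}{\left(t x \right)}, t \sin{\left(t x \right)} \cos^{2}{\left(t x \right)}, x \sin{\left(t x \right)} \cos^{2}{\left(t x \right)}]:  B^{3} - 8 = 0
  [t^{5} x^{3}, t^{6} x^{2}]:  A^{3} - 1 = 0
  [t x \cos^{2}{\left(t x \right)}, t^{4} x \cos^{2}{\left(t x \right)}, t^{2} x^{2} \sin{\left(t x \right)} \cos{\left(t x \right)}, …]:  A B^{2} - 4 = 0
  [t^{3} x^{2} \cos{\left(t x \right)}, t^{4} x^{3} \sin{\left(t x \right)}, t^{5} x^{2} \sin{\left(t x \right)}, …]:  A^{2} B - 2 = 0
  [t^{4} x \cos{\left(t x \right)}]:  A^{2} B + \frac{A B}{2} - 3 = 0
Solving: A = 1, B = 2.
Check against the point condition:
  u(0, 0) = 2  ⟹  B = 2  ✓
Hence u(x, t) = t^{2} x + 2 \cos{\left(t x \right)}.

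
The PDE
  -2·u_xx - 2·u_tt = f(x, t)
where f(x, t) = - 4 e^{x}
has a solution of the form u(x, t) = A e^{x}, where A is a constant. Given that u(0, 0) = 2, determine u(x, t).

Substitute the ansatz u = A e^{x} into the left-hand side.
Derivatives of the ansatz:
  u_xx = A e^{x}
  u_tt = 0
Term by term:
  -2·u_xx = - 2 A e^{x}
  -2·u_tt = 0
So the left-hand side equals
  - 2 A e^{x}
This must equal f(x, t) = - 4 e^{x} identically.
Matching coefficients of the independent functions:
  [e^{x}]:  - 2 A = -4
Solving: A = 2.
Check against the point condition:
  u(0, 0) = 2  ⟹  A = 2  ✓
Hence u(x, t) = 2 e^{x}.

Answer: u(x, t) = 2 e^{x}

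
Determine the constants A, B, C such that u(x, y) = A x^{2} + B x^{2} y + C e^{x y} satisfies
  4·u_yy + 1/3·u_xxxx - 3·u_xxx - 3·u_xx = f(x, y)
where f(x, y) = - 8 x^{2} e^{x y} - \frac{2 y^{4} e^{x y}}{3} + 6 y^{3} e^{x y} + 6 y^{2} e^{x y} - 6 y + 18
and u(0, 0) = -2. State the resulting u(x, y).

Answer: u(x, y) = x^{2} y - 3 x^{2} - 2 e^{x y}

Derivation:
Substitute the ansatz u = A x^{2} + B x^{2} y + C e^{x y} into the left-hand side.
Derivatives of the ansatz:
  u_yy = C x^{2} e^{x y}
  u_xxxx = C y^{4} e^{x y}
  u_xxx = C y^{3} e^{x y}
  u_xx = 2 A + 2 B y + C y^{2} e^{x y}
Term by term:
  4·u_yy = 4 C x^{2} e^{x y}
  1/3·u_xxxx = \frac{C y^{4} e^{x y}}{3}
  -3·u_xxx = - 3 C y^{3} e^{x y}
  -3·u_xx = - 6 A - 6 B y - 3 C y^{2} e^{x y}
So the left-hand side equals
  - 6 A - 6 B y + 4 C x^{2} e^{x y} + \frac{C y^{4} e^{x y}}{3} - 3 C y^{3} e^{x y} - 3 C y^{2} e^{x y}
This must equal f(x, y) = - 8 x^{2} e^{x y} - \frac{2 y^{4} e^{x y}}{3} + 6 y^{3} e^{x y} + 6 y^{2} e^{x y} - 6 y + 18 identically.
Matching coefficients of the independent functions:
  [constant term]:  - 6 A = 18
  [y]:  - 6 B = -6
  [x^{2} e^{x y}]:  4 C = -8
  [y^{2} e^{x y}, y^{3} e^{x y}]:  - 3 C = 6
  [y^{4} e^{x y}]:  \frac{C}{3} = - \frac{2}{3}
Solving: A = -3, B = 1, C = -2.
Check against the point condition:
  u(0, 0) = -2  ⟹  C = -2  ✓
Hence u(x, y) = x^{2} y - 3 x^{2} - 2 e^{x y}.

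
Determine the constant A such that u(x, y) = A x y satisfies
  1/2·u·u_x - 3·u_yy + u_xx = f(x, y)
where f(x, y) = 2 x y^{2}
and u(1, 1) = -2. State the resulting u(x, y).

Substitute the ansatz u = A x y into the left-hand side.
Derivatives of the ansatz:
  u_x = A y
  u_yy = 0
  u_xx = 0
Term by term:
  1/2·u·u_x = \frac{A^{2} x y^{2}}{2}
  -3·u_yy = 0
  u_xx = 0
So the left-hand side equals
  \frac{A^{2} x y^{2}}{2}
This must equal f(x, y) = 2 x y^{2} identically.
Matching coefficients of the independent functions:
  [x y^{2}]:  \frac{A^{2}}{2} = 2
These equations allow (A) = (-2) or (2).
Impose the point condition(s):
  u(1, 1) = -2  ⟹  A = -2
Only A = -2 satisfies everything.
Hence u(x, y) = - 2 x y.

Answer: u(x, y) = - 2 x y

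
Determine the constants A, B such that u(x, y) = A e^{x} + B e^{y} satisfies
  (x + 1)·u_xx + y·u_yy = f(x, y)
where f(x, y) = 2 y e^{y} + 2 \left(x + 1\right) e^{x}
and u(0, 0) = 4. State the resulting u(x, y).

Substitute the ansatz u = A e^{x} + B e^{y} into the left-hand side.
Derivatives of the ansatz:
  u_xx = A e^{x}
  u_yy = B e^{y}
Term by term:
  (x + 1)·u_xx = A x e^{x} + A e^{x}
  y·u_yy = B y e^{y}
So the left-hand side equals
  A x e^{x} + A e^{x} + B y e^{y}
This must equal f(x, y) identically; expanded, f = 2 x e^{x} + 2 y e^{y} + 2 e^{x}.
Matching coefficients of the independent functions:
  [x e^{x}, e^{x}]:  A = 2
  [y e^{y}]:  B = 2
Solving: A = 2, B = 2.
Check against the point condition:
  u(0, 0) = 4  ⟹  A + B = 4  ✓
Hence u(x, y) = 2 e^{x} + 2 e^{y}.

Answer: u(x, y) = 2 e^{x} + 2 e^{y}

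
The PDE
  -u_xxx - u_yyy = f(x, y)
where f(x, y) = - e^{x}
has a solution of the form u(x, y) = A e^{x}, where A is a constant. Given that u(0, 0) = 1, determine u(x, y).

Answer: u(x, y) = e^{x}

Derivation:
Substitute the ansatz u = A e^{x} into the left-hand side.
Derivatives of the ansatz:
  u_xxx = A e^{x}
  u_yyy = 0
Term by term:
  -u_xxx = - A e^{x}
  -u_yyy = 0
So the left-hand side equals
  - A e^{x}
This must equal f(x, y) = - e^{x} identically.
Matching coefficients of the independent functions:
  [e^{x}]:  - A = -1
Solving: A = 1.
Check against the point condition:
  u(0, 0) = 1  ⟹  A = 1  ✓
Hence u(x, y) = e^{x}.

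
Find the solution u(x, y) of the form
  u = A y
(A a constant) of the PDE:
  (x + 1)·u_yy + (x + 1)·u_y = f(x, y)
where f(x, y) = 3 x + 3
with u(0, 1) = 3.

Substitute the ansatz u = A y into the left-hand side.
Derivatives of the ansatz:
  u_yy = 0
  u_y = A
Term by term:
  (x + 1)·u_yy = 0
  (x + 1)·u_y = A x + A
So the left-hand side equals
  A x + A
This must equal f(x, y) = 3 x + 3 identically.
Matching coefficients of the independent functions:
  [constant term, x]:  A = 3
Solving: A = 3.
Check against the point condition:
  u(0, 1) = 3  ⟹  A = 3  ✓
Hence u(x, y) = 3 y.

Answer: u(x, y) = 3 y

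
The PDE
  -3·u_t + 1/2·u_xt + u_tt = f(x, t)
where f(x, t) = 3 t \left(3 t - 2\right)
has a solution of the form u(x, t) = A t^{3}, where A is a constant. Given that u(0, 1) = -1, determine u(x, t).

Substitute the ansatz u = A t^{3} into the left-hand side.
Derivatives of the ansatz:
  u_t = 3 A t^{2}
  u_xt = 0
  u_tt = 6 A t
Term by term:
  -3·u_t = - 9 A t^{2}
  1/2·u_xt = 0
  u_tt = 6 A t
So the left-hand side equals
  - 9 A t^{2} + 6 A t
This must equal f(x, t) identically; expanded, f = 9 t^{2} - 6 t.
Matching coefficients of the independent functions:
  [t]:  6 A = -6
  [t^{2}]:  - 9 A = 9
Solving: A = -1.
Check against the point condition:
  u(0, 1) = -1  ⟹  A = -1  ✓
Hence u(x, t) = - t^{3}.

Answer: u(x, t) = - t^{3}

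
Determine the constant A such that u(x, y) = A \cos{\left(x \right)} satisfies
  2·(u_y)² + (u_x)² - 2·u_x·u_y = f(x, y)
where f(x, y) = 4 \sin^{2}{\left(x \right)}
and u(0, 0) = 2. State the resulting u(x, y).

Substitute the ansatz u = A \cos{\left(x \right)} into the left-hand side.
Derivatives of the ansatz:
  u_y = 0
  u_x = - A \sin{\left(x \right)}
Term by term:
  2·(u_y)² = 0
  (u_x)² = A^{2} \sin^{2}{\left(x \right)}
  -2·u_x·u_y = 0
So the left-hand side equals
  A^{2} \sin^{2}{\left(x \right)}
This must equal f(x, y) = 4 \sin^{2}{\left(x \right)} identically.
Matching coefficients of the independent functions:
  [\sin^{2}{\left(x \right)}]:  A^{2} = 4
These equations allow (A) = (-2) or (2).
Impose the point condition(s):
  u(0, 0) = 2  ⟹  A = 2
Only A = 2 satisfies everything.
Hence u(x, y) = 2 \cos{\left(x \right)}.

Answer: u(x, y) = 2 \cos{\left(x \right)}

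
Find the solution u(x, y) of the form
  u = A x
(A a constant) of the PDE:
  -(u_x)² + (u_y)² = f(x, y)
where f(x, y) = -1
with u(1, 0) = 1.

Answer: u(x, y) = x

Derivation:
Substitute the ansatz u = A x into the left-hand side.
Derivatives of the ansatz:
  u_x = A
  u_y = 0
Term by term:
  -(u_x)² = - A^{2}
  (u_y)² = 0
So the left-hand side equals
  - A^{2}
This must equal f(x, y) = -1 identically.
Matching coefficients of the independent functions:
  [constant term]:  - A^{2} = -1
These equations allow (A) = (-1) or (1).
Impose the point condition(s):
  u(1, 0) = 1  ⟹  A = 1
Only A = 1 satisfies everything.
Hence u(x, y) = x.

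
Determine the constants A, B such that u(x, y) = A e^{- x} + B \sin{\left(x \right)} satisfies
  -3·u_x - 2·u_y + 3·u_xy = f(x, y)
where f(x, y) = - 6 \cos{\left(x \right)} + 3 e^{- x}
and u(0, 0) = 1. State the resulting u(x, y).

Substitute the ansatz u = A e^{- x} + B \sin{\left(x \right)} into the left-hand side.
Derivatives of the ansatz:
  u_x = - A e^{- x} + B \cos{\left(x \right)}
  u_y = 0
  u_xy = 0
Term by term:
  -3·u_x = 3 A e^{- x} - 3 B \cos{\left(x \right)}
  -2·u_y = 0
  3·u_xy = 0
So the left-hand side equals
  3 A e^{- x} - 3 B \cos{\left(x \right)}
This must equal f(x, y) = - 6 \cos{\left(x \right)} + 3 e^{- x} identically.
Matching coefficients of the independent functions:
  [e^{- x}]:  3 A = 3
  [\cos{\left(x \right)}]:  - 3 B = -6
Solving: A = 1, B = 2.
Check against the point condition:
  u(0, 0) = 1  ⟹  A = 1  ✓
Hence u(x, y) = 2 \sin{\left(x \right)} + e^{- x}.

Answer: u(x, y) = 2 \sin{\left(x \right)} + e^{- x}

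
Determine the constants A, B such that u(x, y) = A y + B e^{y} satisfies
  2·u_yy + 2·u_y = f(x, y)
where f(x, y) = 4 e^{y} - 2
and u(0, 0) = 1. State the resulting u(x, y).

Substitute the ansatz u = A y + B e^{y} into the left-hand side.
Derivatives of the ansatz:
  u_yy = B e^{y}
  u_y = A + B e^{y}
Term by term:
  2·u_yy = 2 B e^{y}
  2·u_y = 2 A + 2 B e^{y}
So the left-hand side equals
  2 A + 4 B e^{y}
This must equal f(x, y) = 4 e^{y} - 2 identically.
Matching coefficients of the independent functions:
  [constant term]:  2 A = -2
  [e^{y}]:  4 B = 4
Solving: A = -1, B = 1.
Check against the point condition:
  u(0, 0) = 1  ⟹  B = 1  ✓
Hence u(x, y) = - y + e^{y}.

Answer: u(x, y) = - y + e^{y}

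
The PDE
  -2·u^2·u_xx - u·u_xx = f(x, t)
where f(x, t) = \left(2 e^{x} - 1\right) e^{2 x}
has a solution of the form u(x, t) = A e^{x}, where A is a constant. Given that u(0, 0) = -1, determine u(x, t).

Substitute the ansatz u = A e^{x} into the left-hand side.
Derivatives of the ansatz:
  u_xx = A e^{x}
Term by term:
  -2·u^2·u_xx = - 2 A^{3} e^{3 x}
  -u·u_xx = - A^{2} e^{2 x}
So the left-hand side equals
  - 2 A^{3} e^{3 x} - A^{2} e^{2 x}
This must equal f(x, t) identically; expanded, f = 2 e^{3 x} - e^{2 x}.
Matching coefficients of the independent functions:
  [e^{2 x}]:  - A^{2} = -1
  [e^{3 x}]:  - 2 A^{3} = 2
Solving: A = -1.
Check against the point condition:
  u(0, 0) = -1  ⟹  A = -1  ✓
Hence u(x, t) = - e^{x}.

Answer: u(x, t) = - e^{x}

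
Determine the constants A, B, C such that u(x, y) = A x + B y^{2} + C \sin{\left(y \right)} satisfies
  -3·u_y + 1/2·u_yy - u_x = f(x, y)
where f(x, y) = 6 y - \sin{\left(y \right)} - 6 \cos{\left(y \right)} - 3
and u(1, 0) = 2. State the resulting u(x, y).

Answer: u(x, y) = 2 x - y^{2} + 2 \sin{\left(y \right)}

Derivation:
Substitute the ansatz u = A x + B y^{2} + C \sin{\left(y \right)} into the left-hand side.
Derivatives of the ansatz:
  u_y = 2 B y + C \cos{\left(y \right)}
  u_yy = 2 B - C \sin{\left(y \right)}
  u_x = A
Term by term:
  -3·u_y = - 6 B y - 3 C \cos{\left(y \right)}
  1/2·u_yy = B - \frac{C \sin{\left(y \right)}}{2}
  -u_x = - A
So the left-hand side equals
  - A - 6 B y + B - \frac{C \sin{\left(y \right)}}{2} - 3 C \cos{\left(y \right)}
This must equal f(x, y) = 6 y - \sin{\left(y \right)} - 6 \cos{\left(y \right)} - 3 identically.
Matching coefficients of the independent functions:
  [constant term]:  - A + B = -3
  [y]:  - 6 B = 6
  [\sin{\left(y \right)}]:  - \frac{C}{2} = -1
  [\cos{\left(y \right)}]:  - 3 C = -6
Solving: A = 2, B = -1, C = 2.
Check against the point condition:
  u(1, 0) = 2  ⟹  A = 2  ✓
Hence u(x, y) = 2 x - y^{2} + 2 \sin{\left(y \right)}.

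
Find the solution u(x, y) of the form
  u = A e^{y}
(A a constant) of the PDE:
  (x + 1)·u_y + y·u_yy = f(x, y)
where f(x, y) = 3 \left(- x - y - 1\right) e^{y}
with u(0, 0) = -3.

Substitute the ansatz u = A e^{y} into the left-hand side.
Derivatives of the ansatz:
  u_y = A e^{y}
  u_yy = A e^{y}
Term by term:
  (x + 1)·u_y = A x e^{y} + A e^{y}
  y·u_yy = A y e^{y}
So the left-hand side equals
  A x e^{y} + A y e^{y} + A e^{y}
This must equal f(x, y) identically; expanded, f = - 3 x e^{y} - 3 y e^{y} - 3 e^{y}.
Matching coefficients of the independent functions:
  [x e^{y}, y e^{y}, e^{y}]:  A = -3
Solving: A = -3.
Check against the point condition:
  u(0, 0) = -3  ⟹  A = -3  ✓
Hence u(x, y) = - 3 e^{y}.

Answer: u(x, y) = - 3 e^{y}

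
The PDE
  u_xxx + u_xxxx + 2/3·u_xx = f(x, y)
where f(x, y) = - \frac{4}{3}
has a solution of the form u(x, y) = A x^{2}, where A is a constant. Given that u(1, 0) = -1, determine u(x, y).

Substitute the ansatz u = A x^{2} into the left-hand side.
Derivatives of the ansatz:
  u_xxx = 0
  u_xxxx = 0
  u_xx = 2 A
Term by term:
  u_xxx = 0
  u_xxxx = 0
  2/3·u_xx = \frac{4 A}{3}
So the left-hand side equals
  \frac{4 A}{3}
This must equal f(x, y) = - \frac{4}{3} identically.
Matching coefficients of the independent functions:
  [constant term]:  \frac{4 A}{3} = - \frac{4}{3}
Solving: A = -1.
Check against the point condition:
  u(1, 0) = -1  ⟹  A = -1  ✓
Hence u(x, y) = - x^{2}.

Answer: u(x, y) = - x^{2}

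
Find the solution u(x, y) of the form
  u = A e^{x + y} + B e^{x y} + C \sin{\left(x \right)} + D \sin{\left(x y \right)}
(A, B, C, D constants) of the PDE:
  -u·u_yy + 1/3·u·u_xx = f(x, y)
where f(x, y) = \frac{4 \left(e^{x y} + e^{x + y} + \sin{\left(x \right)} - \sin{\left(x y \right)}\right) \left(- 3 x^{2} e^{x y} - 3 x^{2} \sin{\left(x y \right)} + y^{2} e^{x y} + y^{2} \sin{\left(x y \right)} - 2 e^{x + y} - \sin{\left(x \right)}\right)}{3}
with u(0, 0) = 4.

Substitute the ansatz u = A e^{x + y} + B e^{x y} + C \sin{\left(x \right)} + D \sin{\left(x y \right)} into the left-hand side.
Derivatives of the ansatz:
  u_yy = A e^{x} e^{y} + B x^{2} e^{x y} - D x^{2} \sin{\left(x y \right)}
  u_xx = A e^{x} e^{y} + B y^{2} e^{x y} - C \sin{\left(x \right)} - D y^{2} \sin{\left(x y \right)}
Term by term:
  -u·u_yy = - A^{2} e^{2 x} e^{2 y} - A B x^{2} e^{x} e^{y} e^{x y} - A B e^{x} e^{y} e^{x y} - A C e^{x} e^{y} \sin{\left(x \right)} + A D x^{2} e^{x} e^{y} \sin{\left(x y \right)} - A D e^{x} e^{y} \sin{\left(x y \right)} - B^{2} x^{2} e^{2 x y} - B C x^{2} e^{x y} \sin{\left(x \right)} + C D x^{2} \sin{\left(x \right)} \sin{\left(x y \right)} + D^{2} x^{2} \sin^{2}{\left(x y \right)}
  1/3·u·u_xx = \frac{A^{2} e^{2 x} e^{2 y}}{3} + \frac{A B y^{2} e^{x} e^{y} e^{x y}}{3} + \frac{A B e^{x} e^{y} e^{x y}}{3} - \frac{A D y^{2} e^{x} e^{y} \sin{\left(x y \right)}}{3} + \frac{A D e^{x} e^{y} \sin{\left(x y \right)}}{3} + \frac{B^{2} y^{2} e^{2 x y}}{3} + \frac{B C y^{2} e^{x y} \sin{\left(x \right)}}{3} - \frac{B C e^{x y} \sin{\left(x \right)}}{3} - \frac{C^{2} \sin^{2}{\left(x \right)}}{3} - \frac{C D y^{2} \sin{\left(x \right)} \sin{\left(x y \right)}}{3} - \frac{C D \sin{\left(x \right)} \sin{\left(x y \right)}}{3} - \frac{D^{2} y^{2} \sin^{2}{\left(x y \right)}}{3}
So the left-hand side equals
  - \frac{2 A^{2} e^{2 x} e^{2 y}}{3} - A B x^{2} e^{x} e^{y} e^{x y} + \frac{A B y^{2} e^{x} e^{y} e^{x y}}{3} - \frac{2 A B e^{x} e^{y} e^{x y}}{3} - A C e^{x} e^{y} \sin{\left(x \right)} + A D x^{2} e^{x} e^{y} \sin{\left(x y \right)} - \frac{A D y^{2} e^{x} e^{y} \sin{\left(x y \right)}}{3} - \frac{2 A D e^{x} e^{y} \sin{\left(x y \right)}}{3} - B^{2} x^{2} e^{2 x y} + \frac{B^{2} y^{2} e^{2 x y}}{3} - B C x^{2} e^{x y} \sin{\left(x \right)} + \frac{B C y^{2} e^{x y} \sin{\left(x \right)}}{3} - \frac{B C e^{x y} \sin{\left(x \right)}}{3} - \frac{C^{2} \sin^{2}{\left(x \right)}}{3} + C D x^{2} \sin{\left(x \right)} \sin{\left(x y \right)} - \frac{C D y^{2} \sin{\left(x \right)} \sin{\left(x y \right)}}{3} - \frac{C D \sin{\left(x \right)} \sin{\left(x y \right)}}{3} + D^{2} x^{2} \sin^{2}{\left(x y \right)} - \frac{D^{2} y^{2} \sin^{2}{\left(x y \right)}}{3}
This must equal f(x, y) identically; expanded, f = - 4 x^{2} e^{x} e^{y} e^{x y} - 4 x^{2} e^{x} e^{y} \sin{\left(x y \right)} - 4 x^{2} e^{2 x y} - 4 x^{2} e^{x y} \sin{\left(x \right)} - 4 x^{2} \sin{\left(x \right)} \sin{\left(x y \right)} + 4 x^{2} \sin^{2}{\left(x y \right)} + \frac{4 y^{2} e^{x} e^{y} e^{x y}}{3} + \frac{4 y^{2} e^{x} e^{y} \sin{\left(x y \right)}}{3} + \frac{4 y^{2} e^{2 x y}}{3} + \frac{4 y^{2} e^{x y} \sin{\left(x \right)}}{3} + \frac{4 y^{2} \sin{\left(x \right)} \sin{\left(x y \right)}}{3} - \frac{4 y^{2} \sin^{2}{\left(x y \right)}}{3} - \frac{8 e^{2 x} e^{2 y}}{3} - \frac{8 e^{x} e^{y} e^{x y}}{3} - 4 e^{x} e^{y} \sin{\left(x \right)} + \frac{8 e^{x} e^{y} \sin{\left(x y \right)}}{3} - \frac{4 e^{x y} \sin{\left(x \right)}}{3} - \frac{4 \sin^{2}{\left(x \right)}}{3} + \frac{4 \sin{\left(x \right)} \sin{\left(x y \right)}}{3}.
Matching coefficients of the independent functions:
(each divided by its leading coefficient; functions giving the same equation are listed together)
  [x^{2} e^{2 x y}, y^{2} e^{2 x y}]:  B^{2} - 4 = 0
  [x^{2} \sin^{2}{\left(x y \right)}, y^{2} \sin^{2}{\left(x y \right)}]:  D^{2} - 4 = 0
  [e^{2 x} e^{2 y}]:  A^{2} - 4 = 0
  [e^{x y} \sin{\left(x \right)}, x^{2} e^{x y} \sin{\left(x \right)}, y^{2} e^{x y} \sin{\left(x \right)}]:  B C - 4 = 0
  [\sin{\left(x \right)} \sin{\left(x y \right)}, x^{2} \sin{\left(x \right)} \sin{\left(x y \right)}, y^{2} \sin{\left(x \right)} \sin{\left(x y \right)}]:  C D + 4 = 0
  [e^{x} e^{y} e^{x y}, x^{2} e^{x} e^{y} e^{x y}, y^{2} e^{x} e^{y} e^{x y}]:  A B - 4 = 0
  [e^{x} e^{y} \sin{\left(x \right)}]:  A C - 4 = 0
  [e^{x} e^{y} \sin{\left(x y \right)}, x^{2} e^{x} e^{y} \sin{\left(x y \right)}, y^{2} e^{x} e^{y} \sin{\left(x y \right)}]:  A D + 4 = 0
  [\sin^{2}{\left(x \right)}]:  C^{2} - 4 = 0
These equations allow (A, B, C, D) = (-2, -2, -2, 2) or (2, 2, 2, -2).
Impose the point condition(s):
  u(0, 0) = 4  ⟹  A + B = 4
Only A = 2, B = 2, C = 2, D = -2 satisfies everything.
Hence u(x, y) = 2 e^{x y} + 2 e^{x + y} + 2 \sin{\left(x \right)} - 2 \sin{\left(x y \right)}.

Answer: u(x, y) = 2 e^{x y} + 2 e^{x + y} + 2 \sin{\left(x \right)} - 2 \sin{\left(x y \right)}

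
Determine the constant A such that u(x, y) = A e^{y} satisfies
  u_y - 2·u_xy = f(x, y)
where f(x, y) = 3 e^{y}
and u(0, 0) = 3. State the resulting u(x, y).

Substitute the ansatz u = A e^{y} into the left-hand side.
Derivatives of the ansatz:
  u_y = A e^{y}
  u_xy = 0
Term by term:
  u_y = A e^{y}
  -2·u_xy = 0
So the left-hand side equals
  A e^{y}
This must equal f(x, y) = 3 e^{y} identically.
Matching coefficients of the independent functions:
  [e^{y}]:  A = 3
Solving: A = 3.
Check against the point condition:
  u(0, 0) = 3  ⟹  A = 3  ✓
Hence u(x, y) = 3 e^{y}.

Answer: u(x, y) = 3 e^{y}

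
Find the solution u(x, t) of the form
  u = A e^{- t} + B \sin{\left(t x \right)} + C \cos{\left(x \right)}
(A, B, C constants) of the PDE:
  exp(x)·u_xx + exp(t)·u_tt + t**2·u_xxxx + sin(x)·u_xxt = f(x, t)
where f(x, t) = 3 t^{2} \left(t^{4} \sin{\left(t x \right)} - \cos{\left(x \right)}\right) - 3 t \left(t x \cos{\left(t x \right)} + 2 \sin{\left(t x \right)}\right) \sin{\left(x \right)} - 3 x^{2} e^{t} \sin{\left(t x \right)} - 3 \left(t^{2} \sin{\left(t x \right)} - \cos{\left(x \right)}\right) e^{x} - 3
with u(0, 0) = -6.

Substitute the ansatz u = A e^{- t} + B \sin{\left(t x \right)} + C \cos{\left(x \right)} into the left-hand side.
Derivatives of the ansatz:
  u_xx = - B t^{2} \sin{\left(t x \right)} - C \cos{\left(x \right)}
  u_tt = A e^{- t} - B x^{2} \sin{\left(t x \right)}
  u_xxxx = B t^{4} \sin{\left(t x \right)} + C \cos{\left(x \right)}
  u_xxt = - B t^{2} x \cos{\left(t x \right)} - 2 B t \sin{\left(t x \right)}
Term by term:
  exp(x)·u_xx = - B t^{2} e^{x} \sin{\left(t x \right)} - C e^{x} \cos{\left(x \right)}
  exp(t)·u_tt = A - B x^{2} e^{t} \sin{\left(t x \right)}
  t**2·u_xxxx = B t^{6} \sin{\left(t x \right)} + C t^{2} \cos{\left(x \right)}
  sin(x)·u_xxt = - B t^{2} x \sin{\left(x \right)} \cos{\left(t x \right)} - 2 B t \sin{\left(x \right)} \sin{\left(t x \right)}
So the left-hand side equals
  A + B t^{6} \sin{\left(t x \right)} - B t^{2} x \sin{\left(x \right)} \cos{\left(t x \right)} - B t^{2} e^{x} \sin{\left(t x \right)} - 2 B t \sin{\left(x \right)} \sin{\left(t x \right)} - B x^{2} e^{t} \sin{\left(t x \right)} + C t^{2} \cos{\left(x \right)} - C e^{x} \cos{\left(x \right)}
This must equal f(x, t) identically; expanded, f = 3 t^{6} \sin{\left(t x \right)} - 3 t^{2} x \sin{\left(x \right)} \cos{\left(t x \right)} - 3 t^{2} e^{x} \sin{\left(t x \right)} - 3 t^{2} \cos{\left(x \right)} - 6 t \sin{\left(x \right)} \sin{\left(t x \right)} - 3 x^{2} e^{t} \sin{\left(t x \right)} + 3 e^{x} \cos{\left(x \right)} - 3.
Matching coefficients of the independent functions:
  [constant term]:  A = -3
  [t^{2} \cos{\left(x \right)}]:  C = -3
  [t^{6} \sin{\left(t x \right)}]:  B = 3
  [e^{x} \cos{\left(x \right)}]:  - C = 3
  [t \sin{\left(x \right)} \sin{\left(t x \right)}]:  - 2 B = -6
  [t^{2} e^{x} \sin{\left(t x \right)}, x^{2} e^{t} \sin{\left(t x \right)}, t^{2} x \sin{\left(x \right)} \cos{\left(t x \right)}]:  - B = -3
Solving: A = -3, B = 3, C = -3.
Check against the point condition:
  u(0, 0) = -6  ⟹  A + C = -6  ✓
Hence u(x, t) = 3 \sin{\left(t x \right)} - 3 \cos{\left(x \right)} - 3 e^{- t}.

Answer: u(x, t) = 3 \sin{\left(t x \right)} - 3 \cos{\left(x \right)} - 3 e^{- t}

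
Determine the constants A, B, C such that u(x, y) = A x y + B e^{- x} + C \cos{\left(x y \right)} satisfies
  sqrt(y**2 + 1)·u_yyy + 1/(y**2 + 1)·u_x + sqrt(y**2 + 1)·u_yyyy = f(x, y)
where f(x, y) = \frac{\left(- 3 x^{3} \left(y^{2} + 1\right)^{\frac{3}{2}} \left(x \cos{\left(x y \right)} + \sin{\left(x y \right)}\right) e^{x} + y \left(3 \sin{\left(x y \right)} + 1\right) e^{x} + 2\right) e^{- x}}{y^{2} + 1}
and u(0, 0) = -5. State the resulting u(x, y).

Substitute the ansatz u = A x y + B e^{- x} + C \cos{\left(x y \right)} into the left-hand side.
Derivatives of the ansatz:
  u_yyy = C x^{3} \sin{\left(x y \right)}
  u_x = A y - B e^{- x} - C y \sin{\left(x y \right)}
  u_yyyy = C x^{4} \cos{\left(x y \right)}
Term by term:
  sqrt(y**2 + 1)·u_yyy = C x^{3} \sqrt{y^{2} + 1} \sin{\left(x y \right)}
  1/(y**2 + 1)·u_x = \frac{A y}{y^{2} + 1} - \frac{B}{y^{2} e^{x} + e^{x}} - \frac{C y \sin{\left(x y \right)}}{y^{2} + 1}
  sqrt(y**2 + 1)·u_yyyy = C x^{4} \sqrt{y^{2} + 1} \cos{\left(x y \right)}
So the left-hand side equals
  \frac{A y}{y^{2} + 1} - \frac{B}{y^{2} e^{x} + e^{x}} + C x^{4} \sqrt{y^{2} + 1} \cos{\left(x y \right)} + C x^{3} \sqrt{y^{2} + 1} \sin{\left(x y \right)} - \frac{C y \sin{\left(x y \right)}}{y^{2} + 1}
This must equal f(x, y) identically; expanded, f = - 3 x^{4} \sqrt{y^{2} + 1} \cos{\left(x y \right)} - 3 x^{3} \sqrt{y^{2} + 1} \sin{\left(x y \right)} + \frac{3 y \sin{\left(x y \right)}}{y^{2} + 1} + \frac{y}{y^{2} + 1} + \frac{2}{y^{2} e^{x} + e^{x}}.
Matching coefficients of the independent functions:
  [\frac{y}{y^{2} + 1}]:  A = 1
  [x^{3} \sqrt{y^{2} + 1} \sin{\left(x y \right)}, x^{4} \sqrt{y^{2} + 1} \cos{\left(x y \right)}]:  C = -3
  [\frac{y \sin{\left(x y \right)}}{y^{2} + 1}]:  - C = 3
  [\frac{1}{y^{2} e^{x} + e^{x}}]:  - B = 2
Solving: A = 1, B = -2, C = -3.
Check against the point condition:
  u(0, 0) = -5  ⟹  B + C = -5  ✓
Hence u(x, y) = x y - 3 \cos{\left(x y \right)} - 2 e^{- x}.

Answer: u(x, y) = x y - 3 \cos{\left(x y \right)} - 2 e^{- x}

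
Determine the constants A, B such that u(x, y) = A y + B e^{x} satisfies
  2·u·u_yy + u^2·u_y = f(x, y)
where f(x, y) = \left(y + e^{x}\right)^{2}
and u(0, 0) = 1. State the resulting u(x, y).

Answer: u(x, y) = y + e^{x}

Derivation:
Substitute the ansatz u = A y + B e^{x} into the left-hand side.
Derivatives of the ansatz:
  u_yy = 0
  u_y = A
Term by term:
  2·u·u_yy = 0
  u^2·u_y = A^{3} y^{2} + 2 A^{2} B y e^{x} + A B^{2} e^{2 x}
So the left-hand side equals
  A^{3} y^{2} + 2 A^{2} B y e^{x} + A B^{2} e^{2 x}
This must equal f(x, y) identically; expanded, f = y^{2} + 2 y e^{x} + e^{2 x}.
Matching coefficients of the independent functions:
  [y^{2}]:  A^{3} = 1
  [y e^{x}]:  2 A^{2} B = 2
  [e^{2 x}]:  A B^{2} = 1
Solving: A = 1, B = 1.
Check against the point condition:
  u(0, 0) = 1  ⟹  B = 1  ✓
Hence u(x, y) = y + e^{x}.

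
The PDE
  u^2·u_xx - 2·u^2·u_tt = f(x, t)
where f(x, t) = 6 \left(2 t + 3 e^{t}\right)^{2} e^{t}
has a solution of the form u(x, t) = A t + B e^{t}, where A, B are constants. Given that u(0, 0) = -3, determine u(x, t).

Substitute the ansatz u = A t + B e^{t} into the left-hand side.
Derivatives of the ansatz:
  u_xx = 0
  u_tt = B e^{t}
Term by term:
  u^2·u_xx = 0
  -2·u^2·u_tt = - 2 A^{2} B t^{2} e^{t} - 4 A B^{2} t e^{2 t} - 2 B^{3} e^{3 t}
So the left-hand side equals
  - 2 A^{2} B t^{2} e^{t} - 4 A B^{2} t e^{2 t} - 2 B^{3} e^{3 t}
This must equal f(x, t) identically; expanded, f = 24 t^{2} e^{t} + 72 t e^{2 t} + 54 e^{3 t}.
Matching coefficients of the independent functions:
  [t e^{2 t}]:  - 4 A B^{2} = 72
  [t^{2} e^{t}]:  - 2 A^{2} B = 24
  [e^{3 t}]:  - 2 B^{3} = 54
Solving: A = -2, B = -3.
Check against the point condition:
  u(0, 0) = -3  ⟹  B = -3  ✓
Hence u(x, t) = - 2 t - 3 e^{t}.

Answer: u(x, t) = - 2 t - 3 e^{t}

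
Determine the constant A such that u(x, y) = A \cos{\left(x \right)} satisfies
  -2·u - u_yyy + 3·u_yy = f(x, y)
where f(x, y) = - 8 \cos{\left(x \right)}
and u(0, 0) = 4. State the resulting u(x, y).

Substitute the ansatz u = A \cos{\left(x \right)} into the left-hand side.
Derivatives of the ansatz:
  u_yyy = 0
  u_yy = 0
Term by term:
  -2·u = - 2 A \cos{\left(x \right)}
  -u_yyy = 0
  3·u_yy = 0
So the left-hand side equals
  - 2 A \cos{\left(x \right)}
This must equal f(x, y) = - 8 \cos{\left(x \right)} identically.
Matching coefficients of the independent functions:
  [\cos{\left(x \right)}]:  - 2 A = -8
Solving: A = 4.
Check against the point condition:
  u(0, 0) = 4  ⟹  A = 4  ✓
Hence u(x, y) = 4 \cos{\left(x \right)}.

Answer: u(x, y) = 4 \cos{\left(x \right)}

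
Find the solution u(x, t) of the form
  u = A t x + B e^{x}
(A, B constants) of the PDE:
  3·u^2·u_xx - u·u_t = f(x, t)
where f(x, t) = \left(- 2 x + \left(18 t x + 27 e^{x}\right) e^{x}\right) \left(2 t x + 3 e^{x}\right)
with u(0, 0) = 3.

Substitute the ansatz u = A t x + B e^{x} into the left-hand side.
Derivatives of the ansatz:
  u_xx = B e^{x}
  u_t = A x
Term by term:
  3·u^2·u_xx = 3 A^{2} B t^{2} x^{2} e^{x} + 6 A B^{2} t x e^{2 x} + 3 B^{3} e^{3 x}
  -u·u_t = - A^{2} t x^{2} - A B x e^{x}
So the left-hand side equals
  3 A^{2} B t^{2} x^{2} e^{x} - A^{2} t x^{2} + 6 A B^{2} t x e^{2 x} - A B x e^{x} + 3 B^{3} e^{3 x}
This must equal f(x, t) identically; expanded, f = 36 t^{2} x^{2} e^{x} - 4 t x^{2} + 108 t x e^{2 x} - 6 x e^{x} + 81 e^{3 x}.
Matching coefficients of the independent functions:
  [t x^{2}]:  - A^{2} = -4
  [x e^{x}]:  - A B = -6
  [t x e^{2 x}]:  6 A B^{2} = 108
  [t^{2} x^{2} e^{x}]:  3 A^{2} B = 36
  [e^{3 x}]:  3 B^{3} = 81
Solving: A = 2, B = 3.
Check against the point condition:
  u(0, 0) = 3  ⟹  B = 3  ✓
Hence u(x, t) = 2 t x + 3 e^{x}.

Answer: u(x, t) = 2 t x + 3 e^{x}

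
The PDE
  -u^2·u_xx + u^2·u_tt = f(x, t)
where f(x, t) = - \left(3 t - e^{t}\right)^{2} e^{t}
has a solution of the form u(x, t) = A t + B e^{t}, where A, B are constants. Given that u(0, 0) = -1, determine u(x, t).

Answer: u(x, t) = 3 t - e^{t}

Derivation:
Substitute the ansatz u = A t + B e^{t} into the left-hand side.
Derivatives of the ansatz:
  u_xx = 0
  u_tt = B e^{t}
Term by term:
  -u^2·u_xx = 0
  u^2·u_tt = A^{2} B t^{2} e^{t} + 2 A B^{2} t e^{2 t} + B^{3} e^{3 t}
So the left-hand side equals
  A^{2} B t^{2} e^{t} + 2 A B^{2} t e^{2 t} + B^{3} e^{3 t}
This must equal f(x, t) identically; expanded, f = - 9 t^{2} e^{t} + 6 t e^{2 t} - e^{3 t}.
Matching coefficients of the independent functions:
  [t e^{2 t}]:  2 A B^{2} = 6
  [t^{2} e^{t}]:  A^{2} B = -9
  [e^{3 t}]:  B^{3} = -1
Solving: A = 3, B = -1.
Check against the point condition:
  u(0, 0) = -1  ⟹  B = -1  ✓
Hence u(x, t) = 3 t - e^{t}.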